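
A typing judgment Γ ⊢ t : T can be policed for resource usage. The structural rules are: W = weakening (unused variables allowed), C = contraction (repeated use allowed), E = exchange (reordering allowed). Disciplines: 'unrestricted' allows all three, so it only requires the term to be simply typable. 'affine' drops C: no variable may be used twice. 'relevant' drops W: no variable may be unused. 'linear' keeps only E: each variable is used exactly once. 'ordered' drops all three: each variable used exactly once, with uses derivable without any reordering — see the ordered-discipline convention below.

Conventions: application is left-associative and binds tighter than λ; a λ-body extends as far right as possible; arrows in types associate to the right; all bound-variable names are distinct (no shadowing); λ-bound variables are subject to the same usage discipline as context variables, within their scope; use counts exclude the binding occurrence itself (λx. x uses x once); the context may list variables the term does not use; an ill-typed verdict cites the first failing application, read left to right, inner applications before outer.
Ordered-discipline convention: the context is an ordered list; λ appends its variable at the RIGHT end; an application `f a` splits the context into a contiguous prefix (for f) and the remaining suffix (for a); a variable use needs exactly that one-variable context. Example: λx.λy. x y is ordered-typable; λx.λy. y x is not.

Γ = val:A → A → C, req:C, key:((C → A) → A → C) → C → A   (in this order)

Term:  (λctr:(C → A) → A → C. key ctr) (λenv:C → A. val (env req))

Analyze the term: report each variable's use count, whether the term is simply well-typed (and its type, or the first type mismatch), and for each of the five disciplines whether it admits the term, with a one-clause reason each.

variable uses: val ×1; req ×1; key ×1; ctr (λ-bound) ×1; env (λ-bound) ×1
use order (left to right): key, ctr, val, env, req
typing: ✓ — C → A
ordered: ✗ — use order key, ctr, val, env, req needs exchange
linear: ✓ — single use per variable (val, req, key, ctr, env)
affine: ✓ — at most one use each (val, req, key, ctr, env)
relevant: ✓ — val, req, key, ctr, env: all used, weakening unneeded
unrestricted: ✓ — type-checks (C → A) and nothing is barred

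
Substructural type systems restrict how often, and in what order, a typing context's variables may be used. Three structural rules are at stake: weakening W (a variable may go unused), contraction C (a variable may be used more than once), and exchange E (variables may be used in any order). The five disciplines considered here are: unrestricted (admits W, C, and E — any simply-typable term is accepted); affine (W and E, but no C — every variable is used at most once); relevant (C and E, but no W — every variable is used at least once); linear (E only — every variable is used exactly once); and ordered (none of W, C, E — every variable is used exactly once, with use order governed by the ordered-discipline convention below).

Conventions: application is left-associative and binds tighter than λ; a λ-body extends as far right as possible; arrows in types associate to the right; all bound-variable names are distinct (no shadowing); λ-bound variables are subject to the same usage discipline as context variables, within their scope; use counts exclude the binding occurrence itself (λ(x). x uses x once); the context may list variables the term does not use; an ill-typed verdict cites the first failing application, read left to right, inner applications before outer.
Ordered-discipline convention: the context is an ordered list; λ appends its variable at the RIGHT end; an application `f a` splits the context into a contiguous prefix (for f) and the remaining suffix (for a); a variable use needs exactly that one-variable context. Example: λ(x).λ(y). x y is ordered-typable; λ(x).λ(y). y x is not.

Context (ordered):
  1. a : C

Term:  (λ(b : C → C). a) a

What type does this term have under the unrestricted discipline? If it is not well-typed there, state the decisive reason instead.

not well-typed under unrestricted — not simply typable
counts: a ×2, b (bound) ×0
order of uses: a, a
typing: ill-typed: a function awaiting C → C gets C
across the five disciplines: ordered ✗, linear ✗, affine ✗, relevant ✗, unrestricted ✗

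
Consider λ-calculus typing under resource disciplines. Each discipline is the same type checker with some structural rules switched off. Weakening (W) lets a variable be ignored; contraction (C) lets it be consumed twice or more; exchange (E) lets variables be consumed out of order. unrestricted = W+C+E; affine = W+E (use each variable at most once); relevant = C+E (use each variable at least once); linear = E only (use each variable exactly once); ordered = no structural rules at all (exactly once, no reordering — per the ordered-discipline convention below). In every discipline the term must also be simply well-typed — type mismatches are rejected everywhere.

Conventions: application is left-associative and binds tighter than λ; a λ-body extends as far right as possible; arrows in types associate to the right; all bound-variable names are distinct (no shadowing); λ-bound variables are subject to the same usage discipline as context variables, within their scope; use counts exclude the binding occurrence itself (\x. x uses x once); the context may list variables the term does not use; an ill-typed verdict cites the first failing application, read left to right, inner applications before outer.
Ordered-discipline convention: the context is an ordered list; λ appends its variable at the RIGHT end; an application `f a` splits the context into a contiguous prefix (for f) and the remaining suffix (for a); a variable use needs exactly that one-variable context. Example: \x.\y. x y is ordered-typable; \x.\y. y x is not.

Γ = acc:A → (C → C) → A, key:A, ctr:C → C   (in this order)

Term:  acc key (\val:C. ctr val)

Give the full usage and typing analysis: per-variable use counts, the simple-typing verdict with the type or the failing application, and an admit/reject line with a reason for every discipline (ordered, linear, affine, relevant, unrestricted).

variable uses: acc ×1, key ×1, ctr ×1, val (bound) ×1
order of uses: acc, key, ctr, val
typing: well-typed at A
ordered: ✓, acc, key, ctr, val once each; derivable with no W/C/E
linear: ✓, single use per variable (acc, key, ctr, val)
affine: ✓, at most one use each (acc, key, ctr, val)
relevant: ✓, at least one use each (acc, key, ctr, val)
unrestricted: ✓, typability at A is all that's needed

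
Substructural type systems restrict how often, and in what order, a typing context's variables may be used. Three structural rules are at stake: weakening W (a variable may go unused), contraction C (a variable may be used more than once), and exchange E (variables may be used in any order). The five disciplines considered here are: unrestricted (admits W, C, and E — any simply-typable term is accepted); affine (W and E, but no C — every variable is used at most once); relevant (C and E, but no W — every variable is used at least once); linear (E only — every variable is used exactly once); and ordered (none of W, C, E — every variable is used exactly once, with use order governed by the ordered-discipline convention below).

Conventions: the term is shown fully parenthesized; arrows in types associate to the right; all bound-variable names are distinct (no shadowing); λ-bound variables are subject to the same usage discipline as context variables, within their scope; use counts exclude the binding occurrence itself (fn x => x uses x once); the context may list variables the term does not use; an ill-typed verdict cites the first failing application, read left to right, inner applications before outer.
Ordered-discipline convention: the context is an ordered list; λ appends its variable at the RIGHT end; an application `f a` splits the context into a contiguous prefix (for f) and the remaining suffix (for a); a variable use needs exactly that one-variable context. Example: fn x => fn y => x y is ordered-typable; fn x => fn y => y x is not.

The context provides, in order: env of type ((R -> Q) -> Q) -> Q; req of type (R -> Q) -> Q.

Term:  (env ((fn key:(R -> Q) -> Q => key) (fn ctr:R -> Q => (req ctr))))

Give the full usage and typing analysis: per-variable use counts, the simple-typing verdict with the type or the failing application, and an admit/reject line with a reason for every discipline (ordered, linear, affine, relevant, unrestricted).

usage: env ×1, req ×1, key (bound) ×1, ctr (bound) ×1
order of uses: env, key, req, ctr
typing: well-typed at Q
ordered: ✓ — env, req, key, ctr once each; derivable with no W/C/E
linear: ✓ — env, req, key, ctr: one use apiece
affine: ✓ — env, req, key, ctr: no repeats, contraction unneeded
relevant: ✓ — env, req, key, ctr: all used, weakening unneeded
unrestricted: ✓ — typability at Q is all that's needed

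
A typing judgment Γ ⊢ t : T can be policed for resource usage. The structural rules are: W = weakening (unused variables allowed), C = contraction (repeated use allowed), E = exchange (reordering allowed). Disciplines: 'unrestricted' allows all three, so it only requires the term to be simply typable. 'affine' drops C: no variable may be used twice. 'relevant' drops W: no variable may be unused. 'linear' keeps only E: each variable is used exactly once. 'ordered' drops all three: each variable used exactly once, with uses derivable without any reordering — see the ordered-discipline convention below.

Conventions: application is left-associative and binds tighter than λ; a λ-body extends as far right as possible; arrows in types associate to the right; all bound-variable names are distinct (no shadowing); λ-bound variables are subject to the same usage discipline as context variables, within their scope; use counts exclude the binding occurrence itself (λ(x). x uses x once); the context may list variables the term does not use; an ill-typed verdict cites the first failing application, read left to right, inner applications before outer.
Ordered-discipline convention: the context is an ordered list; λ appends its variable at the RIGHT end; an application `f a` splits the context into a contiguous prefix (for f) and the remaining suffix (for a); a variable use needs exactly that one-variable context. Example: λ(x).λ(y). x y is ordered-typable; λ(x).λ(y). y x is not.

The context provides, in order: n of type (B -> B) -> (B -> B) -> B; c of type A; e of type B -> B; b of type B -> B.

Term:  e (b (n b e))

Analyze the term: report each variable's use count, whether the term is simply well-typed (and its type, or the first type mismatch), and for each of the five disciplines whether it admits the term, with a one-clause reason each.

usage: n: 1, c: 0, e: 2, b: 2
uses in reading order: e, b, n, b, e
typing: ✓ — B
ordered: ✗ — repeated use of e ×2, b ×2; needs weakening: c unused
linear: ✗ — repeated use of e ×2, b ×2; needs weakening: c unused
affine: ✗ — repeated use of e ×2, b ×2
relevant: ✗ — needs weakening: c unused
unrestricted: ✓ — well-typed at B; no restrictions here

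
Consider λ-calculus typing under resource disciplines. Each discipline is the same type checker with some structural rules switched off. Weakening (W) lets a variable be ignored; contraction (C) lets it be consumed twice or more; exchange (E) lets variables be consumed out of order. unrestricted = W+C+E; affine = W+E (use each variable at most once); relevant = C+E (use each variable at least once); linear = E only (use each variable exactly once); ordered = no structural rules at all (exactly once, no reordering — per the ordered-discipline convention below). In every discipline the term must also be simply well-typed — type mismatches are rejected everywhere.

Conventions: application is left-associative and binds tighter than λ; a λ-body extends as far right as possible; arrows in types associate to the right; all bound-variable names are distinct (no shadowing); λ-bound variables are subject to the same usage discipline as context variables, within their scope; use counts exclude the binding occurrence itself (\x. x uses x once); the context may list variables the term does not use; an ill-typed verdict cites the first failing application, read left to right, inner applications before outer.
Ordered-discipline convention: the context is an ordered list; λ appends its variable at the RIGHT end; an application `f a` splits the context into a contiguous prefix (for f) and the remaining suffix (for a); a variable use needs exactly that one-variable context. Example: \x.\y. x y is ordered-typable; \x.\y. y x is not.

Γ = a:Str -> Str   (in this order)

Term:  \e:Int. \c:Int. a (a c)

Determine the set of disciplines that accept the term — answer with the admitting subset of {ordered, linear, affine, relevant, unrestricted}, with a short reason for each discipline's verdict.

accepted by: none
use counts: a: 2; e (bound): 0; c (bound): 1
uses in reading order: a, a, c
typing: ill-typed: a function awaiting Str gets Int
ordered: ✗ — fails simple typing
linear: ✗ — a type mismatch blocks all five
affine: ✗ — the type mismatch rejects it
relevant: ✗ — not simply typable
unrestricted: ✗ — fails simple typing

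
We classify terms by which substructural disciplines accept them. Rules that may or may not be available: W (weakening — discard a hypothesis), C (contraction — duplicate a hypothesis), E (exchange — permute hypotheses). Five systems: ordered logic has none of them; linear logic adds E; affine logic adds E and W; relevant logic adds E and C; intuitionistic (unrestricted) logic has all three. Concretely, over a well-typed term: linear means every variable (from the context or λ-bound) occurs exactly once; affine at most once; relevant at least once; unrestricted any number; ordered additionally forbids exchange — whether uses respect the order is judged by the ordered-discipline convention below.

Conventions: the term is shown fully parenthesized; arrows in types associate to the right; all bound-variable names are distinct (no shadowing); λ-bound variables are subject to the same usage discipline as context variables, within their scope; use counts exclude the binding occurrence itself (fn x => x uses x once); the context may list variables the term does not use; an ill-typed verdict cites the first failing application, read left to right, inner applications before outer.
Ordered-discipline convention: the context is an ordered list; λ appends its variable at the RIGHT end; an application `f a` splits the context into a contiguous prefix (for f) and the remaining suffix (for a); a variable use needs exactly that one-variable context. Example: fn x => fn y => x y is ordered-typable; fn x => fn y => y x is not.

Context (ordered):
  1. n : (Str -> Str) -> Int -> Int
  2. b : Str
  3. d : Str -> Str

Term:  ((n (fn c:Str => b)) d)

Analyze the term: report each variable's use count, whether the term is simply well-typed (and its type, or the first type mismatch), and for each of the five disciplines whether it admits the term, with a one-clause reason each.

counts: n=1, b=1, d=1, c (λ-bound)=0
use order (left to right): n, b, d
typing: ill-typed: argument of type Str -> Str where Int is required
ordered: ✗, fails simple typing
linear: ✗, a type mismatch blocks all five
affine: ✗, the type mismatch rejects it
relevant: ✗, not simply typable
unrestricted: ✗, fails simple typing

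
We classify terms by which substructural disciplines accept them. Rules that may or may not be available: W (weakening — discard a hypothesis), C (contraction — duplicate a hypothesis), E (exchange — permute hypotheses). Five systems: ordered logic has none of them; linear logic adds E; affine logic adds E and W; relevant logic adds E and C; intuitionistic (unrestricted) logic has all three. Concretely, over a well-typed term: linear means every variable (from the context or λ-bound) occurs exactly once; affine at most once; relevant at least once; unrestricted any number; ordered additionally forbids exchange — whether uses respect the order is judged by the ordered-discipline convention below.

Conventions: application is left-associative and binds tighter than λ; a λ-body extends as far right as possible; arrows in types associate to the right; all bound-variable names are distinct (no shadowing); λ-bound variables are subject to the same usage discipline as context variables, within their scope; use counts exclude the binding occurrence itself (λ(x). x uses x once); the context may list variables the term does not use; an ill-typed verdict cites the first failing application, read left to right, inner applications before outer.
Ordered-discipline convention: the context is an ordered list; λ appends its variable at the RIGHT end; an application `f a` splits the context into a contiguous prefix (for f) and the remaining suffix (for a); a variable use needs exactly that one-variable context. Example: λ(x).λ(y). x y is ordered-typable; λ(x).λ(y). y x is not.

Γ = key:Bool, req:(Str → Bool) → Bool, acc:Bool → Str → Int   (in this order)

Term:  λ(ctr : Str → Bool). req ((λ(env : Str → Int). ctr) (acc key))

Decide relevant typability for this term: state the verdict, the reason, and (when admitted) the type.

no — needs weakening: env unused
counts: key: 1×, req: 1×, acc: 1×, ctr (bound): 1×, env (bound): 0×
order of uses: req, ctr, acc, key
typing: well-typed — term : (Str → Bool) → Bool
across the five disciplines: ordered ✗; linear ✗; affine ✓; relevant ✗; unrestricted ✓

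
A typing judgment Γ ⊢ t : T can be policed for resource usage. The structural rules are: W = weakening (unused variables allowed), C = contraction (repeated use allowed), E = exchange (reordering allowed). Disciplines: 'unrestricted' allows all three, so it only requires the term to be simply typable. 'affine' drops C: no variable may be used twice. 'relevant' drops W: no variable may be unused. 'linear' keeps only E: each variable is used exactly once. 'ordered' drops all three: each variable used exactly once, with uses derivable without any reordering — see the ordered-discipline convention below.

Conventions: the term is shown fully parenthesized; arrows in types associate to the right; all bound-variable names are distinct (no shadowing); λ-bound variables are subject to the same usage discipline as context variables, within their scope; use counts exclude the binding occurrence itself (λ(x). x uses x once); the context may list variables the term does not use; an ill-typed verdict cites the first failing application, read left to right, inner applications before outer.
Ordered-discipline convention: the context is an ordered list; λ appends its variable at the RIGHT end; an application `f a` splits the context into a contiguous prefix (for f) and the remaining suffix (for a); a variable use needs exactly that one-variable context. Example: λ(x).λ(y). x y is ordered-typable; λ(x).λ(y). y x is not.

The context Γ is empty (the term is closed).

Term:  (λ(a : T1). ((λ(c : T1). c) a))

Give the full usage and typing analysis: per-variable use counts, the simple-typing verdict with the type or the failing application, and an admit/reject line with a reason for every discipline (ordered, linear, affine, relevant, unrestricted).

usage: a [bound]: 1; c [bound]: 1
uses in reading order: c, a
typing: the term checks, with type T1 -> T1
ordered: ✓ — a, c: once each, no exchange needed
linear: ✓ — a, c: one use apiece
affine: ✓ — a, c: no repeats, contraction unneeded
relevant: ✓ — every one of a, c appears
unrestricted: ✓ — simply typable at T1 -> T1; W, C, E all held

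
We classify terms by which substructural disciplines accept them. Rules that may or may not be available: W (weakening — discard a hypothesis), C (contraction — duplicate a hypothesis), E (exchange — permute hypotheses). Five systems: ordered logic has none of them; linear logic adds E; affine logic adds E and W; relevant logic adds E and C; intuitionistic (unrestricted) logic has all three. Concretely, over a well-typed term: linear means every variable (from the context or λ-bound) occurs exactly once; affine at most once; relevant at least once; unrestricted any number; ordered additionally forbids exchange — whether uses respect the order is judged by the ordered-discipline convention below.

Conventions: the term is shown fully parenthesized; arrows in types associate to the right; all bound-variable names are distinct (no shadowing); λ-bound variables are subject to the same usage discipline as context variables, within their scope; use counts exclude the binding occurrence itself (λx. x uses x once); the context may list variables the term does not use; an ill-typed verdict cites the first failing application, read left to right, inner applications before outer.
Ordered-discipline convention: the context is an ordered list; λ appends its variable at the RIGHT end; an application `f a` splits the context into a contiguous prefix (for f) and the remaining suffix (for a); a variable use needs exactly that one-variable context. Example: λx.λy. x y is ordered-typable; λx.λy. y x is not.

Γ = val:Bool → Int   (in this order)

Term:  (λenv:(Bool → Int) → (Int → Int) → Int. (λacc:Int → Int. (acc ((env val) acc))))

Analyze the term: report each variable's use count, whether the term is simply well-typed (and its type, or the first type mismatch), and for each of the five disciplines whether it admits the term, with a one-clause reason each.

usage: val: 1×, env [bound]: 1×, acc [bound]: 2×
left-to-right use order: acc, env, val, acc
typing: ✓ — ((Bool → Int) → (Int → Int) → Int) → (Int → Int) → Int
ordered ✗ (uses contraction: acc ×2)
linear ✗ (uses contraction: acc ×2)
affine ✗ (uses contraction: acc ×2)
relevant ✓ (val, env, acc: all used, weakening unneeded)
unrestricted ✓ (simply typable at ((Bool → Int) → (Int → Int) → Int) → (Int → Int) → Int; W, C, E all held)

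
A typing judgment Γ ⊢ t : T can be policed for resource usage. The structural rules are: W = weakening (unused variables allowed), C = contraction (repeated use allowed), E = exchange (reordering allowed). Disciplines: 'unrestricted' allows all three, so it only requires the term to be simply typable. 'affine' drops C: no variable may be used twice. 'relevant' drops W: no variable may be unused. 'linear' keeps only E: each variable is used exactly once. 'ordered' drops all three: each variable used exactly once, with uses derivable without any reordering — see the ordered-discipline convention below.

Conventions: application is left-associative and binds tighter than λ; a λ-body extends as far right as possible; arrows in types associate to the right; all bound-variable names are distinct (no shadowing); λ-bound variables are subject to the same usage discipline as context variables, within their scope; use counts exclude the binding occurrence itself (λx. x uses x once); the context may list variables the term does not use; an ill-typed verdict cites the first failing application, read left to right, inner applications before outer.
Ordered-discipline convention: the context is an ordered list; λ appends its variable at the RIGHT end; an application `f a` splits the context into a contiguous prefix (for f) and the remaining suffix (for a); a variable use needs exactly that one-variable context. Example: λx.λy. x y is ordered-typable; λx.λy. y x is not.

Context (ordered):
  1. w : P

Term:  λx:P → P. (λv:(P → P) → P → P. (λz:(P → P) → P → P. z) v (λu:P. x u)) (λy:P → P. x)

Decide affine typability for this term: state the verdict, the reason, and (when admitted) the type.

no — x ×2 used more than once (contraction)
counts: w ×0; x (bound) ×2; v (bound) ×1; z (bound) ×1; u (bound) ×1; y (bound) ×0
left-to-right use order: z, v, x, u, x
typing: ✓ — (P → P) → P → P
summary: ordered ✗ · linear ✗ · affine ✗ · relevant ✗ · unrestricted ✓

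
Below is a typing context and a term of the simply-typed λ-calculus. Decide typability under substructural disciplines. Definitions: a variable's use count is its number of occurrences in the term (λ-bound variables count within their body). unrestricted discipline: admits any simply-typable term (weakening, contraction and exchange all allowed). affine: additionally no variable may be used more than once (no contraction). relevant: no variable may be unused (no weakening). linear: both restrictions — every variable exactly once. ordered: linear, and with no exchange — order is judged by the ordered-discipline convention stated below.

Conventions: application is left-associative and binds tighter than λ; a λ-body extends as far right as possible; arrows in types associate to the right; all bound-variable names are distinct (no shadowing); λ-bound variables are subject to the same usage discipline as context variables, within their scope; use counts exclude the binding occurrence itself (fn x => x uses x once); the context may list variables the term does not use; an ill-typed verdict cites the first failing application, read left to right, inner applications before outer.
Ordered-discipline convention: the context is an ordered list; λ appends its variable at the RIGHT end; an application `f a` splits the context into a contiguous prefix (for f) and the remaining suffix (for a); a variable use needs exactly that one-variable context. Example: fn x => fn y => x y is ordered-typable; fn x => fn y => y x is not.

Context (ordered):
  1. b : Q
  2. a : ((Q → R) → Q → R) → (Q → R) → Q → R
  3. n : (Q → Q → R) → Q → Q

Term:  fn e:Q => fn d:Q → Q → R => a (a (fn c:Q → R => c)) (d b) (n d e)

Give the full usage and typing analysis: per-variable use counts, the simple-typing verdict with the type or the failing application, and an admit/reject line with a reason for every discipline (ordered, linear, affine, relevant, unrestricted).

counts: b: 1, a: 2, n: 1, e (bound): 1, d (bound): 2, c (bound): 1
left-to-right use order: a, a, c, d, b, n, d, e
typing: well-typed at Q → (Q → Q → R) → R
ordered: ✗, needs contraction — a ×2, d ×2
linear: ✗, needs contraction — a ×2, d ×2
affine: ✗, needs contraction — a ×2, d ×2
relevant: ✓, every one of b, a, n, e, d, c appears
unrestricted: ✓, simply typable at Q → (Q → Q → R) → R; W, C, E all held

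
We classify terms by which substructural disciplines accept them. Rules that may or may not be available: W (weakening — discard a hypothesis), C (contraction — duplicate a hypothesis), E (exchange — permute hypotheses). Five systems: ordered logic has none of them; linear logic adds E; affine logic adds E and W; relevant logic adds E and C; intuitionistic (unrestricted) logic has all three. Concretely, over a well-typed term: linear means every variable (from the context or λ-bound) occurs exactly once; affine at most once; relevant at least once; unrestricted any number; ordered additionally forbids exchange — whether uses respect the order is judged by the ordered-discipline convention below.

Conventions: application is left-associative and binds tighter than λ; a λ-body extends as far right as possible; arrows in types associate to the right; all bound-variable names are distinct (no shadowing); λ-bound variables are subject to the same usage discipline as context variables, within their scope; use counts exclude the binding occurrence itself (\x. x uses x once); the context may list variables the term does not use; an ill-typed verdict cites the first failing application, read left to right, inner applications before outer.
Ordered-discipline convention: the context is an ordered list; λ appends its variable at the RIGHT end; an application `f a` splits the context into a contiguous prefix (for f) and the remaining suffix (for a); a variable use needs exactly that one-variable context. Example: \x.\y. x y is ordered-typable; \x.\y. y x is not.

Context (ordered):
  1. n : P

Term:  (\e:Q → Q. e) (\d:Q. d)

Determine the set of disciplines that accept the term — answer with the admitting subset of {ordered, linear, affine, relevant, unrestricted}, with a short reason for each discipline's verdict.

admitted by: affine, unrestricted
use counts: n ×0; e (bound) ×1; d (bound) ×1
order of uses: e, d
typing: well-typed at Q → Q
ordered: ✗ — unused: n — weakening required
linear: ✗ — unused: n — weakening required
affine: ✓ — no duplicate uses among n, e, d
relevant: ✗ — unused: n — weakening required
unrestricted: ✓ — simply typable at Q → Q; W, C, E all held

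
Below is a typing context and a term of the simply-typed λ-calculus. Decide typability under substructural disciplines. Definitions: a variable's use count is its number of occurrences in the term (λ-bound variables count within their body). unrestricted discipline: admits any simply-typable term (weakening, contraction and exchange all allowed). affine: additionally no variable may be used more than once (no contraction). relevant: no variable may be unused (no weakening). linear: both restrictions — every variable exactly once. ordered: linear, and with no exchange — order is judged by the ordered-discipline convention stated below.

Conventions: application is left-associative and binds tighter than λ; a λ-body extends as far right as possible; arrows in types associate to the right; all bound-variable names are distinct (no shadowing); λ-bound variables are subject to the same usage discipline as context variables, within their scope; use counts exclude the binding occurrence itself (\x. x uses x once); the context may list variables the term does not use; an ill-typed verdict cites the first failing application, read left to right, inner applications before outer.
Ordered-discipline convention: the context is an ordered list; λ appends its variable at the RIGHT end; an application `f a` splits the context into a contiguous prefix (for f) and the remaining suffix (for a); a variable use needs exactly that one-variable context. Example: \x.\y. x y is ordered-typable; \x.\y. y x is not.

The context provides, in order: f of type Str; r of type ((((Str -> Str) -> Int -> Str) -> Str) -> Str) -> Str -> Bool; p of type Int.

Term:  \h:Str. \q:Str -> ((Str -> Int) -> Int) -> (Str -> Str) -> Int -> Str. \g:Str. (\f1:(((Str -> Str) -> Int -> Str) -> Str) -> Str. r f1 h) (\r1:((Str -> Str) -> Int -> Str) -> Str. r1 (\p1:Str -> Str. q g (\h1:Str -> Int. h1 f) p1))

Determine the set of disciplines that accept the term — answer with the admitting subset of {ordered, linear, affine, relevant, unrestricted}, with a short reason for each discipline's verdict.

admitted by: affine, unrestricted
counts: f: 1×, r: 1×, p: 0×, h (bound): 1×, q (bound): 1×, g (bound): 1×, f1 (bound): 1×, r1 (bound): 1×, p1 (bound): 1×, h1 (bound): 1×
left-to-right use order: r, f1, h, r1, q, g, h1, f, p1
typing: ✓ — Str -> (Str -> ((Str -> Int) -> Int) -> (Str -> Str) -> Int -> Str) -> Str -> Bool
ordered ✗ (p left unused)
linear ✗ (p left unused)
affine ✓ (f, r, p, h, q, g, f1, r1, p1, h1: no repeats, contraction unneeded)
relevant ✗ (p left unused)
unrestricted ✓ (type-checks (Str -> (Str -> ((Str -> Int) -> Int) -> (Str -> Str) -> Int -> Str) -> Str -> Bool) and nothing is barred)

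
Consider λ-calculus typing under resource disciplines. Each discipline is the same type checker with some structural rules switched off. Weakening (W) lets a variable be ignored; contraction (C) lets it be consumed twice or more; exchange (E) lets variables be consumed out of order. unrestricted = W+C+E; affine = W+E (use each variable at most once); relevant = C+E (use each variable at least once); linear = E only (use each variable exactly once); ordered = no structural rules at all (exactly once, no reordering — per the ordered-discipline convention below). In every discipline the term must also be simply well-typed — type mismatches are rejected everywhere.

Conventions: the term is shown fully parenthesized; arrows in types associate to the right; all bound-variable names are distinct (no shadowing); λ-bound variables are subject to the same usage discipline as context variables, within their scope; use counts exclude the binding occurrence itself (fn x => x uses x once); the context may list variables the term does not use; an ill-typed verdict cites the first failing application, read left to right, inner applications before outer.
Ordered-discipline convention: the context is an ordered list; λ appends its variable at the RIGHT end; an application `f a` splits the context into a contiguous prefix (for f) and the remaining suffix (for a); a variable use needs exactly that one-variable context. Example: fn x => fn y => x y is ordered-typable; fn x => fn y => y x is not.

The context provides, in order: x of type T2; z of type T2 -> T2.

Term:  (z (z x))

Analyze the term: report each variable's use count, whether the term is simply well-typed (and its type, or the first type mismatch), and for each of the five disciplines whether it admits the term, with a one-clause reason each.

usage: x: 1, z: 2
order of uses: z, z, x
typing: well-typed at T2
ordered ✗ (needs contraction — z ×2)
linear ✗ (needs contraction — z ×2)
affine ✗ (needs contraction — z ×2)
relevant ✓ (none of x, z goes unused)
unrestricted ✓ (typability at T2 is all that's needed)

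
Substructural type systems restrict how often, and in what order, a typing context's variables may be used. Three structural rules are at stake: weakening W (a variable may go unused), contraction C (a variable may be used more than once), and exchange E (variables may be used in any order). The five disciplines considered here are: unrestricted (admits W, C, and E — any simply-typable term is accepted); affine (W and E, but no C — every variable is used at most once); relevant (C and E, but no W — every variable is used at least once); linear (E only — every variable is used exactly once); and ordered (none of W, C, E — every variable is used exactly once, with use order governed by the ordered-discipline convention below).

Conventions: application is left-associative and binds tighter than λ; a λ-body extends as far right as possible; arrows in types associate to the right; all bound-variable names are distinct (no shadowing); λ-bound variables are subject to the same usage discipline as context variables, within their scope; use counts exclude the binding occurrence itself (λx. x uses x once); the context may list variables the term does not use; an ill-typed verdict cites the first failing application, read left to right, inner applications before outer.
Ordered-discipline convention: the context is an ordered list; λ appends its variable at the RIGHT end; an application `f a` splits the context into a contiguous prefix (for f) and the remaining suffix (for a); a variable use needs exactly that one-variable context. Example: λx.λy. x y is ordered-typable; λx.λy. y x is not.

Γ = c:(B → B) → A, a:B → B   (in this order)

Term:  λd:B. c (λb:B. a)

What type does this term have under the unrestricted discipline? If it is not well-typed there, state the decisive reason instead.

not well-typed under unrestricted — a type mismatch blocks all five
counts: c ×1; a ×1; d (λ-bound) ×0; b (λ-bound) ×0
order of uses: c, a
typing: ill-typed: a function awaiting B → B gets B → B → B
all disciplines: ordered ✗; linear ✗; affine ✗; relevant ✗; unrestricted ✗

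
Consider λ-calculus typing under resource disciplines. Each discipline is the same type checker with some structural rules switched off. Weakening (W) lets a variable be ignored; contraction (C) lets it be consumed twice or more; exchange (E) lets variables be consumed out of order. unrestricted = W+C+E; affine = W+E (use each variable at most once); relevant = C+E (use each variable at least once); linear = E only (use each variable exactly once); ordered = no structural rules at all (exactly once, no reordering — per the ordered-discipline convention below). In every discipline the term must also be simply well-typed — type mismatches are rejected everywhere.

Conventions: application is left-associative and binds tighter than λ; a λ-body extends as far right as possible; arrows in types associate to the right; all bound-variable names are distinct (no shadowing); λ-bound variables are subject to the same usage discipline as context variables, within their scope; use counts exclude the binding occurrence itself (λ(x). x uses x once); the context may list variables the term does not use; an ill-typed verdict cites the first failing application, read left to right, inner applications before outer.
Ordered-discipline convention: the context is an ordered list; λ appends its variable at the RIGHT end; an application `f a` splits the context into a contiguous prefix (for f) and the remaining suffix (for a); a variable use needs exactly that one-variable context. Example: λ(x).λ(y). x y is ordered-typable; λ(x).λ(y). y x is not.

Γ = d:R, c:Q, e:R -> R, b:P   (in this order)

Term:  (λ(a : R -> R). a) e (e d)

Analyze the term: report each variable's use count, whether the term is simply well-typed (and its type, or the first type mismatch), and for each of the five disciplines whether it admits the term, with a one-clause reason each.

counts: d: 1×; c: 0×; e: 2×; b: 0×; a (bound): 1×
order of uses: a, e, e, d
typing: ✓ — R
ordered: ✗ — repeated use of e ×2; unused: c, b — weakening required
linear: ✗ — repeated use of e ×2; unused: c, b — weakening required
affine: ✗ — repeated use of e ×2
relevant: ✗ — unused: c, b — weakening required
unrestricted: ✓ — well-typed at R; no restrictions here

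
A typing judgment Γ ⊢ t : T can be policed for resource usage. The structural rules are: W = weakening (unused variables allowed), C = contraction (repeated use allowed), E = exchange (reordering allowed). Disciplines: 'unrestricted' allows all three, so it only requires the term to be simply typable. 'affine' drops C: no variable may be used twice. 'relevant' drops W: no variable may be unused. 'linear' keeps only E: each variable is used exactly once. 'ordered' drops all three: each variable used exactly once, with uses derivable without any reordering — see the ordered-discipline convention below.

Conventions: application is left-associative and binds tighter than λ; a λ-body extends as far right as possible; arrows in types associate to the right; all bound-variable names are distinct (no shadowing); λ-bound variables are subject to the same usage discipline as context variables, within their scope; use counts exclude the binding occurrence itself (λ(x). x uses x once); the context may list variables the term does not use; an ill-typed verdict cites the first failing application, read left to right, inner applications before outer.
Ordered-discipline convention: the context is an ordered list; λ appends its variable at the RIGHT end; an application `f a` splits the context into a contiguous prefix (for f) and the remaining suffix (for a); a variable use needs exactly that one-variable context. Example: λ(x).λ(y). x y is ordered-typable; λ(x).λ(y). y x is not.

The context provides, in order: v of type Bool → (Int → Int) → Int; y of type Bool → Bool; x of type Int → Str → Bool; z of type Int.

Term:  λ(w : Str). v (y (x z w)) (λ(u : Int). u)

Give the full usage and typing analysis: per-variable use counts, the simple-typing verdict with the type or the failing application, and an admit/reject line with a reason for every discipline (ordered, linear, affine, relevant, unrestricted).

use counts: v=1; y=1; x=1; z=1; w (λ-bound)=1; u (λ-bound)=1
use order (left to right): v, y, x, z, w, u
typing: well-typed — term : Str → Int
ordered: ✓ — single-use (v, y, x, z, w, u), ordered derivation ok
linear: ✓ — exactly-once usage across v, y, x, z, w, u
affine: ✓ — no duplicate uses among v, y, x, z, w, u
relevant: ✓ — every one of v, y, x, z, w, u appears
unrestricted: ✓ — typability at Str → Int is all that's needed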